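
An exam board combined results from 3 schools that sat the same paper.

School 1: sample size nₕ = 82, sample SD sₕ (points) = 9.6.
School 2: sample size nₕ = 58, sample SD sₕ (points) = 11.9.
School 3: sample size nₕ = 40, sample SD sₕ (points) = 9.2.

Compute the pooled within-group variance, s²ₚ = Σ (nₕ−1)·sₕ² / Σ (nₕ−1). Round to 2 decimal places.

106.43

Degrees of freedom: 81 + 57 + 39 = 177.
Σ(nₕ−1)sₕ² = 81·92.16 + 57·141.61 + 39·84.64 = 18837.69.
s²ₚ = 18837.69 / 177 = 106.4276... → 106.43.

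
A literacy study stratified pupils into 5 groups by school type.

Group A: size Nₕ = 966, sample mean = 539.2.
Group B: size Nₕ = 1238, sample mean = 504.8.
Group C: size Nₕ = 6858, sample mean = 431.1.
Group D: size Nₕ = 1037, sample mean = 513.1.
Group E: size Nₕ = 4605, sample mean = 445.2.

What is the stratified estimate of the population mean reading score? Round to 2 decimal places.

454.61

N = 14704; weights Wₕ = Nₕ/N = (0.0657, 0.0842, 0.4664, 0.0705, 0.3132).
x̄_st = Σ Wₕ·x̄ₕ = 0.0657·539.2 + 0.0842·504.8 + 0.4664·431.1 + 0.0705·513.1 + 0.3132·445.2 ≈ 454.6058...
→ 454.61.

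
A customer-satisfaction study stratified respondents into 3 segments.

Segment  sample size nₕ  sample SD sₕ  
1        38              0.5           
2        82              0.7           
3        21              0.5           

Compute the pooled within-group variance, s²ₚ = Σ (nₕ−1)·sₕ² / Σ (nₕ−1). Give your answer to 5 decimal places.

0.39087

Degrees of freedom: 37 + 81 + 20 = 138.
Σ(nₕ−1)sₕ² = 37·0.25 + 81·0.49 + 20·0.25 = 53.94.
s²ₚ = 53.94 / 138 = 0.3908696... → 0.39087.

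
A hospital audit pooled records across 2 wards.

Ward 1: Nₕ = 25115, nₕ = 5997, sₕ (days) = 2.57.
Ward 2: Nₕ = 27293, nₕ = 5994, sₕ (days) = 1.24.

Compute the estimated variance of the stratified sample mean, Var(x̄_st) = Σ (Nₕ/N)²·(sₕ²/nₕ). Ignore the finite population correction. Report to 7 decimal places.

0.0003225

N = 52408. Term for each stratum: Wₕ²sₕ²/nₕ.
Var(x̄_st) = 0.0002529318 + 0.0000695719 = 0.0003225037 → 0.0003225.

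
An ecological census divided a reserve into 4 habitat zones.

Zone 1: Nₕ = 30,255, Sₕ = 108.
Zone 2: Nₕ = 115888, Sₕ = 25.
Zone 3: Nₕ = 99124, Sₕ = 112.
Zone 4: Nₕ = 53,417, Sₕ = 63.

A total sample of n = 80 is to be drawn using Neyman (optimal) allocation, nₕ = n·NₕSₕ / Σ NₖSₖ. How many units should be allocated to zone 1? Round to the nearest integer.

1: NₕSₕ = 30255·108 = 3267540
2: NₕSₕ = 115888·25 = 2897200
3: NₕSₕ = 99124·112 = 11101888
4: NₕSₕ = 53417·63 = 3365271
Σ NₕSₕ = 20631899.
n_1 = 80·3267540/20631899 = 12.670... → 13.

13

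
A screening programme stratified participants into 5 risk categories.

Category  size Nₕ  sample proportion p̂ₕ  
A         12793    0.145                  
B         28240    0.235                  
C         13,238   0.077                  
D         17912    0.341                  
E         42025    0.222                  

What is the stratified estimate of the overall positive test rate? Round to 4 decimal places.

0.2184

N = 12793 + 28240 + 13238 + 17912 + 42025 = 114208.
Overall proportion = Σ (Nₕ/N)·p̂ₕ.
Σ Nₕp̂ₕ = 1854.985 + 6636.4 + 1019.326 + 6107.992 + 9329.55 = 24948.253.
24948.253 / 114208 = 0.218446... → 0.2184.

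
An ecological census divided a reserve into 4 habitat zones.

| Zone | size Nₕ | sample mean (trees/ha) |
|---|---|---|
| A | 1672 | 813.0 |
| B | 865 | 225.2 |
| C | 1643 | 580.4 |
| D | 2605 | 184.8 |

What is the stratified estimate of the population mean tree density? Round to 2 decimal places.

x̄_st = (Σ Nₕx̄ₕ) / (Σ Nₕ) = (1672·813.0 + 865·225.2 + 1643·580.4 + 2605·184.8) / 6785
= 2989135.2 / 6785 = 440.5505... → 440.55.

440.55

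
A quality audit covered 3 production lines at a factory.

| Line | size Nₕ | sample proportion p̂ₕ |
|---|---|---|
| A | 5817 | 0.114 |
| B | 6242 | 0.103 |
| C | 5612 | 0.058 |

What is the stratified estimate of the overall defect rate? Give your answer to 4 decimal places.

Wₕ = Nₕ/N with N = 17671: 0.3292, 0.3532, 0.3176.
p̂_st = 0.3292·0.114 + 0.3532·0.103 + 0.3176·0.058 ≈ 0.092330... → 0.0923.

0.0923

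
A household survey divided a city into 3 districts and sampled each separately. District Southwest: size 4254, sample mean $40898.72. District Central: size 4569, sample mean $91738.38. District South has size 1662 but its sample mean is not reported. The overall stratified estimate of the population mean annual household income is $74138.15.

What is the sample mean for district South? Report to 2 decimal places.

N = 4254 + 4569 + 1662 = 10485.
Overall total = μ·N = 74138.15·10485 = 777338502.75.
Subtract the known strata: 4254·40898.72 + 4569·91738.38 = 593135813.1.
Remaining total for district South: 777338502.75 − 593135813.1 = 184202689.65.
Divide by its size: 184202689.65 / 1662 = 110831.9432... → 110831.94.

110831.94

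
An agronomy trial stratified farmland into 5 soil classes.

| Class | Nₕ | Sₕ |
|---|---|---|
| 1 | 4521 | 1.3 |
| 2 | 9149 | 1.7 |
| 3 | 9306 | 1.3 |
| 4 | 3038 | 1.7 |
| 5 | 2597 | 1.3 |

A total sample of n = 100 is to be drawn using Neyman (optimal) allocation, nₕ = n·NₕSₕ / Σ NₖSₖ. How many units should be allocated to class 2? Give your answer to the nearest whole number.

Σ NₕSₕ = 4521·1.3 + 9149·1.7 + 9306·1.3 + 3038·1.7 + 2597·1.3 = 42069.1.
Share for 2: 15553.3/42069.1 = 0.36971.
n_2 = 100 × 0.36971 = 36.971... → 37.

37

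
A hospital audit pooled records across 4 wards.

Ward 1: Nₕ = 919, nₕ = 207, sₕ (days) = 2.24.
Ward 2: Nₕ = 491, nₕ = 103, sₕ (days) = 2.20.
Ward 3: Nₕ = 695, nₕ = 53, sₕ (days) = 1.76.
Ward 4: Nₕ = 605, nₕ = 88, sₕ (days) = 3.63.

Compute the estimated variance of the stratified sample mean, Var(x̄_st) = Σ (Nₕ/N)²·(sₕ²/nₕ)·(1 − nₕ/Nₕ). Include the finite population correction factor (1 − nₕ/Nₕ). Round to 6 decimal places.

N = 2710; Wₕ = Nₕ/N.
ward 1: (919/2710)²·2.24²/207·(1 − 207/919) = 0.002159646
ward 2: (491/2710)²·2.20²/103·(1 − 103/491) = 0.001218941
ward 3: (695/2710)²·1.76²/53·(1 − 53/695) = 0.003550837
ward 4: (605/2710)²·3.63²/88·(1 − 88/605) = 0.006377316
Sum = 0.013306740 → 0.013307.

0.013307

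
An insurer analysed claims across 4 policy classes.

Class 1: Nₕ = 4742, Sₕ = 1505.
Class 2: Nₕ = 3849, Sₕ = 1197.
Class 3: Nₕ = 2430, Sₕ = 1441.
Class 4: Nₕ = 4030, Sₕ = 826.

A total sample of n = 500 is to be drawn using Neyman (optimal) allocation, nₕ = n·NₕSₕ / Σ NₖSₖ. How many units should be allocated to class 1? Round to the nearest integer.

192

1: NₕSₕ = 4742·1505 = 7136710
2: NₕSₕ = 3849·1197 = 4607253
3: NₕSₕ = 2430·1441 = 3501630
4: NₕSₕ = 4030·826 = 3328780
Σ NₕSₕ = 18574373.
n_1 = 500·7136710/18574373 = 192.112... → 192.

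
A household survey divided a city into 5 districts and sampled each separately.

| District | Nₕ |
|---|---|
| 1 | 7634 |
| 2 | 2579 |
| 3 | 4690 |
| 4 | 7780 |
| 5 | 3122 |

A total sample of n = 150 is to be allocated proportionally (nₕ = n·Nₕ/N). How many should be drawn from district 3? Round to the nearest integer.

Share of district 3 = 4690/25805 = 0.18175.
Allocate 150 × 0.18175 = 27.262... → 27.

27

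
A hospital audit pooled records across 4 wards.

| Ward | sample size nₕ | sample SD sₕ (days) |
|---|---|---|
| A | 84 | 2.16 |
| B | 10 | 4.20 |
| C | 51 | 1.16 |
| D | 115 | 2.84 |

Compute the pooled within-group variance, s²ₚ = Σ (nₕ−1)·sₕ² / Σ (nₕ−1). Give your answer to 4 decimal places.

Degrees of freedom: 83 + 9 + 50 + 114 = 256.
Σ(nₕ−1)sₕ² = 83·4.6656 + 9·17.64 + 50·1.3456 + 114·8.0656 = 1532.7632.
s²ₚ = 1532.7632 / 256 = 5.987356... → 5.9874.

5.9874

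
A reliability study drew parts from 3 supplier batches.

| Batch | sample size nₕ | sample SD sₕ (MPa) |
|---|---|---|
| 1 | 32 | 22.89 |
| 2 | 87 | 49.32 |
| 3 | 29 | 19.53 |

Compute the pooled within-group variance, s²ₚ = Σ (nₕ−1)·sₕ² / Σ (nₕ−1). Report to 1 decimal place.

Degrees of freedom: 31 + 86 + 28 = 145.
Σ(nₕ−1)sₕ² = 31·523.9521 + 86·2432.4624 + 28·381.4209 = 236114.0667.
s²ₚ = 236114.0667 / 145 = 1628.373... → 1628.4.

1628.4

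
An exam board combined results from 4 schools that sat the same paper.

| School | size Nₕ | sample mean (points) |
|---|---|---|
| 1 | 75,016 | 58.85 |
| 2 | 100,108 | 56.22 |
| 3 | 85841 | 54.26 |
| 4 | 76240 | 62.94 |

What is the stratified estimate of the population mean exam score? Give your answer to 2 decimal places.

57.83

N = 75016 + 100108 + 85841 + 76240 = 337205.
Weight each subgroup mean by Nₕ/N and sum.
Σ Nₕx̄ₕ = 75016·58.85 + 100108·56.22 + 85841·54.26 + 76240·62.94 = 4414691.6 + 5628071.76 + 4657732.66 + 4798545.6 = 19499041.62.
Divide by N: 19499041.62 / 337205 = 57.8255... → 57.83.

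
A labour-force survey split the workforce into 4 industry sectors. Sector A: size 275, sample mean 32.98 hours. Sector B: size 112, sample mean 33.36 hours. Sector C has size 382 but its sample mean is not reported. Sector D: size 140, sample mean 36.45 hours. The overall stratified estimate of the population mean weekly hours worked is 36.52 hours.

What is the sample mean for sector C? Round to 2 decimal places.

40.02

Σ Nₕx̄ₕ = N·μ, so 382·x̄_C = 909·36.52 − (275·32.98 + 112·33.36 + 140·36.45).
= 33196.68 − 17908.82 = 15287.86.
x̄_C = 15287.86 / 382 = 40.0206... → 40.02.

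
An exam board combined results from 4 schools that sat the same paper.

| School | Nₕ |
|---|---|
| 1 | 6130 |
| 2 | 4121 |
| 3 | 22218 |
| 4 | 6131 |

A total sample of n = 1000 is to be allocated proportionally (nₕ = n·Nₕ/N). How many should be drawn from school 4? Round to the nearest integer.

Share of school 4 = 6131/38600 = 0.15883.
Allocate 1000 × 0.15883 = 158.834... → 159.

159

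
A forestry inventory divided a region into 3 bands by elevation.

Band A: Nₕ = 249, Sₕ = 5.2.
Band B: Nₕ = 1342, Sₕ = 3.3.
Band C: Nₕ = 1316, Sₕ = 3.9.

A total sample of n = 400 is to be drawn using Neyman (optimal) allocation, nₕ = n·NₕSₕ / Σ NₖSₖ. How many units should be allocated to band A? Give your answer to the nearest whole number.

48

Σ NₕSₕ = 249·5.2 + 1342·3.3 + 1316·3.9 = 10855.8.
Share for A: 1294.8/10855.8 = 0.11927.
n_A = 400 × 0.11927 = 47.709... → 48.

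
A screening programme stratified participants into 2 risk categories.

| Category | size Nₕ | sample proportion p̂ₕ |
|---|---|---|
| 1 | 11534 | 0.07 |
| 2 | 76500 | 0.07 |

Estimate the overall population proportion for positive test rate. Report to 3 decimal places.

Wₕ = Nₕ/N with N = 88034: 0.1310, 0.8690.
p̂_st = 0.1310·0.07 + 0.8690·0.07 ≈ 0.07 → 0.070.

0.070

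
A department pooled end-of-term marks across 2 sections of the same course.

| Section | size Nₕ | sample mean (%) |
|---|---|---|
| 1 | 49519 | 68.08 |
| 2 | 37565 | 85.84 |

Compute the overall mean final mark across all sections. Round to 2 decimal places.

N = 49519 + 37565 = 87084.
Overall mean = Σ (Nₕ/N)·x̄ₕ — weight by population share, not a simple average.
Σ Nₕx̄ₕ = 49519·68.08 + 37565·85.84 = 3371253.52 + 3224579.6 = 6595833.12.
Divide by N: 6595833.12 / 87084 = 75.7410... → 75.74.

75.74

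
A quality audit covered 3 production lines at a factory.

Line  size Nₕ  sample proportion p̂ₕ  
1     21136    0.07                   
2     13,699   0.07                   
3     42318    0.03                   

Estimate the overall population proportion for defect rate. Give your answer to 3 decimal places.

0.048

N = 21136 + 13699 + 42318 = 77153.
Overall proportion = Σ (Nₕ/N)·p̂ₕ.
Σ Nₕp̂ₕ = 1479.52 + 958.93 + 1269.54 = 3707.99.
3707.99 / 77153 = 0.04806... → 0.048.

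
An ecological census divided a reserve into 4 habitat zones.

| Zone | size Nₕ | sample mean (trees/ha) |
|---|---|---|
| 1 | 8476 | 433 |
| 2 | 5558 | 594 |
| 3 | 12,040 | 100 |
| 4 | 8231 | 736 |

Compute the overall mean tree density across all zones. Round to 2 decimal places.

414.91

N = 8476 + 5558 + 12040 + 8231 = 34305.
Overall mean = Σ (Nₕ/N)·x̄ₕ — weight by population share, not a simple average.
Σ Nₕx̄ₕ = 8476·433 + 5558·594 + 12040·100 + 8231·736 = 3670108 + 3301452 + 1204000 + 6058016 = 14233576.
Divide by N: 14233576 / 34305 = 414.9126... → 414.91.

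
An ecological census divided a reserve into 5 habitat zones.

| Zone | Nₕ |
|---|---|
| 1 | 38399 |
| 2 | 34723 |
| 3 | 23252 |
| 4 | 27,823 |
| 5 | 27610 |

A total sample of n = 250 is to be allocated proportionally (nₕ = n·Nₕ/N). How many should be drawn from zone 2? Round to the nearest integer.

Share of zone 2 = 34723/151807 = 0.22873.
Allocate 250 × 0.22873 = 57.183... → 57.

57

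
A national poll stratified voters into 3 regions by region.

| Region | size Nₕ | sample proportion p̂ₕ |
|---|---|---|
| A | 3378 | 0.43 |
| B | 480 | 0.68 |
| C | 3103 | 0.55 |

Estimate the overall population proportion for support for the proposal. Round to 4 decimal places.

0.5007

N = 3378 + 480 + 3103 = 6961.
Overall proportion = Σ (Nₕ/N)·p̂ₕ.
Σ Nₕp̂ₕ = 1452.54 + 326.4 + 1706.65 = 3485.59.
3485.59 / 6961 = 0.500731... → 0.5007.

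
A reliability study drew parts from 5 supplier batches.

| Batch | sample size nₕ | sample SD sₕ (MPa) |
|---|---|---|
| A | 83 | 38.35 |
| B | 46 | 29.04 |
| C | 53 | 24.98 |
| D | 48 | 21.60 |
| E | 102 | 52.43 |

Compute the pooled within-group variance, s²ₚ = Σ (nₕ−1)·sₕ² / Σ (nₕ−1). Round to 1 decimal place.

A: (83−1)·38.35² = 82·1470.7225 = 120599.245
B: (46−1)·29.04² = 45·843.3216 = 37949.472
C: (53−1)·24.98² = 52·624.0004 = 32448.0208
D: (48−1)·21.60² = 47·466.56 = 21928.32
E: (102−1)·52.43² = 101·2748.9049 = 277639.3949
Numerator = 490564.4527; denominator = Σ(nₕ−1) = 327.
s²ₚ = 490564.4527/327 = 1500.197... → 1500.2.

1500.2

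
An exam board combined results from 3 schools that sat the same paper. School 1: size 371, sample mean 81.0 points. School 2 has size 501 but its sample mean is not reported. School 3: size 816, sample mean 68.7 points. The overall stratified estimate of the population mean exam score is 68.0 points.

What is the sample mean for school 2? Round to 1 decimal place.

N = 371 + 501 + 816 = 1688.
Overall total = μ·N = 68.0·1688 = 114784.
Subtract the known strata: 371·81.0 + 816·68.7 = 86110.2.
Remaining total for school 2: 114784 − 86110.2 = 28673.8.
Divide by its size: 28673.8 / 501 = 57.233... → 57.2.

57.2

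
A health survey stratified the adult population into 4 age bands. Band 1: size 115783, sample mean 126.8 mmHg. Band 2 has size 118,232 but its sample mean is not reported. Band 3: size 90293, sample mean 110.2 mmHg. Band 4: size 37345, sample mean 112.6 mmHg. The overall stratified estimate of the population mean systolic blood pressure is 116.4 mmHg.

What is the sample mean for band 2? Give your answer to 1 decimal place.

112.2

Σ Nₕx̄ₕ = N·μ, so 118232·x̄_2 = 361653·116.4 − (115783·126.8 + 90293·110.2 + 37345·112.6).
= 42096409.2 − 28836620 = 13259789.2.
x̄_2 = 13259789.2 / 118232 = 112.151... → 112.2.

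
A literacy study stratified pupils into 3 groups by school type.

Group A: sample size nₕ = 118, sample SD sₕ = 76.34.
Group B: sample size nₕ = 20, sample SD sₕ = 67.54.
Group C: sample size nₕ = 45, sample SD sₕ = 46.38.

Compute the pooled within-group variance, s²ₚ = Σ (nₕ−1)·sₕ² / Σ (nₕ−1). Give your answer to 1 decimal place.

4795.4

A: (118−1)·76.34² = 117·5827.7956 = 681852.0852
B: (20−1)·67.54² = 19·4561.6516 = 86671.3804
C: (45−1)·46.38² = 44·2151.1044 = 94648.5936
Numerator = 863172.0592; denominator = Σ(nₕ−1) = 180.
s²ₚ = 863172.0592/180 = 4795.400... → 4795.4.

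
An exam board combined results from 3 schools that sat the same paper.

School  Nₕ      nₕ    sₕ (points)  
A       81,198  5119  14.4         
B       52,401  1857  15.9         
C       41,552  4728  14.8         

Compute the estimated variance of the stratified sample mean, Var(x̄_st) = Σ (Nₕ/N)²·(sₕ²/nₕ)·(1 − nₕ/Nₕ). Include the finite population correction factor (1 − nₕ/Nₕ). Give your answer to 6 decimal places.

0.022221

N = 175151; Wₕ = Nₕ/N.
school A: (81198/175151)²·14.4²/5119·(1 − 5119/81198) = 0.008156893
school B: (52401/175151)²·15.9²/1857·(1 − 1857/52401) = 0.011753475
school C: (41552/175151)²·14.8²/4728·(1 − 4728/41552) = 0.002310700
Sum = 0.022221068 → 0.022221.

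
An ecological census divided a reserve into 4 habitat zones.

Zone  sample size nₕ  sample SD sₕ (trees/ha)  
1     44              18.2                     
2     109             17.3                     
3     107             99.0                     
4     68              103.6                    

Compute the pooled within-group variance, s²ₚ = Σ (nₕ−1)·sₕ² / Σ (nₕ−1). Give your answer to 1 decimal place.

Degrees of freedom: 43 + 108 + 106 + 67 = 324.
Σ(nₕ−1)sₕ² = 43·331.24 + 108·299.29 + 106·9801 + 67·10732.96 = 1804580.96.
s²ₚ = 1804580.96 / 324 = 5569.694... → 5569.7.

5569.7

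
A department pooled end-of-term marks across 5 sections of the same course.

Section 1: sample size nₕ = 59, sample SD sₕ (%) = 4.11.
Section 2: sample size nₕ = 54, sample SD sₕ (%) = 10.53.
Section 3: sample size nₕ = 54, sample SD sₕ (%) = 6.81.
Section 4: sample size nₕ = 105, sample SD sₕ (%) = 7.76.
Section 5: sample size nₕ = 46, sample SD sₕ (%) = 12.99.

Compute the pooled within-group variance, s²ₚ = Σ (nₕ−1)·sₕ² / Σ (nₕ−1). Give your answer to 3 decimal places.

74.027

1: (59−1)·4.11² = 58·16.8921 = 979.7418
2: (54−1)·10.53² = 53·110.8809 = 5876.6877
3: (54−1)·6.81² = 53·46.3761 = 2457.9333
4: (105−1)·7.76² = 104·60.2176 = 6262.6304
5: (46−1)·12.99² = 45·168.7401 = 7593.3045
Numerator = 23170.2977; denominator = Σ(nₕ−1) = 313.
s²ₚ = 23170.2977/313 = 74.02651... → 74.027.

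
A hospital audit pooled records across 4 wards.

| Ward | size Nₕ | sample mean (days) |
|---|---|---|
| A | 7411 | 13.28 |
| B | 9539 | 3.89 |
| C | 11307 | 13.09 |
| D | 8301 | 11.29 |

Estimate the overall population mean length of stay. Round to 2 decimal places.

10.32

N = 7411 + 9539 + 11307 + 8301 = 36558.
Overall mean = Σ (Nₕ/N)·x̄ₕ — weight by population share, not a simple average.
Σ Nₕx̄ₕ = 7411·13.28 + 9539·3.89 + 11307·13.09 + 8301·11.29 = 98418.08 + 37106.71 + 148008.63 + 93718.29 = 377251.71.
Divide by N: 377251.71 / 36558 = 10.3193... → 10.32.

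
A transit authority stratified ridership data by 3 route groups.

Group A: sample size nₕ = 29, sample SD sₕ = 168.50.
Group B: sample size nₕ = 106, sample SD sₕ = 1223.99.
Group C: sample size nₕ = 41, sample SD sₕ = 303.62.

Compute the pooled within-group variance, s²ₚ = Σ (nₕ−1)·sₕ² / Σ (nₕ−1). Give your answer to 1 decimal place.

Degrees of freedom: 28 + 105 + 40 = 173.
Σ(nₕ−1)sₕ² = 28·28392.25 + 105·1498151.5201 + 40·92185.1044 = 161788296.7865.
s²ₚ = 161788296.7865 / 173 = 935192.467... → 935192.5.

935192.5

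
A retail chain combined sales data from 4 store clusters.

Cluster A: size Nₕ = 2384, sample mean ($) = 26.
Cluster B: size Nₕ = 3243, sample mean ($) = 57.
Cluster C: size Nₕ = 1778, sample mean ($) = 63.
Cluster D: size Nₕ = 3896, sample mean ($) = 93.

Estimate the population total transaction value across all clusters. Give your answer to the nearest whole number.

A: 2384·26 = 61984
B: 3243·57 = 184851
C: 1778·63 = 112014
D: 3896·93 = 362328
τ̂ = Σ Nₕx̄ₕ = 721177.

721177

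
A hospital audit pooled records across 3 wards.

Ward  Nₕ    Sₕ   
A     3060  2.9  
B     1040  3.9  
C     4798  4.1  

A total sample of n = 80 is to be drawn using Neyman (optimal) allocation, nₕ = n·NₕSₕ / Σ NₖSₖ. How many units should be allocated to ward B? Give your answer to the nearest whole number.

10

Σ NₕSₕ = 3060·2.9 + 1040·3.9 + 4798·4.1 = 32601.8.
Share for B: 4056/32601.8 = 0.12441.
n_B = 80 × 0.12441 = 9.953... → 10.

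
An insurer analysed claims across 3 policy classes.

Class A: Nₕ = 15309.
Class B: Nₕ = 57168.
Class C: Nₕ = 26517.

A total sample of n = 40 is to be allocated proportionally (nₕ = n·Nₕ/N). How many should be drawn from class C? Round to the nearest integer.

11

N = 15309 + 57168 + 26517 = 98994.
n_C = 40·26517/98994 = 10.715... → 11.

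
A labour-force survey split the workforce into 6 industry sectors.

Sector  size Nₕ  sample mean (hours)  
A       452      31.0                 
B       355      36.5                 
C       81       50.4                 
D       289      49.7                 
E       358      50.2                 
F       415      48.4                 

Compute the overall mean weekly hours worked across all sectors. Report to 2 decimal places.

42.81

x̄_st = (Σ Nₕx̄ₕ) / (Σ Nₕ) = (452·31.0 + 355·36.5 + 81·50.4 + 289·49.7 + 358·50.2 + 415·48.4) / 1950
= 83472.8 / 1950 = 42.8066... → 42.81.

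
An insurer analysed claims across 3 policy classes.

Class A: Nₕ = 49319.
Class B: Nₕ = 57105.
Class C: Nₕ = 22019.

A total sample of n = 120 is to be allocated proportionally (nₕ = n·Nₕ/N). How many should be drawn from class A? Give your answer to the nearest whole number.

46

Share of class A = 49319/128443 = 0.38398.
Allocate 120 × 0.38398 = 46.077... → 46.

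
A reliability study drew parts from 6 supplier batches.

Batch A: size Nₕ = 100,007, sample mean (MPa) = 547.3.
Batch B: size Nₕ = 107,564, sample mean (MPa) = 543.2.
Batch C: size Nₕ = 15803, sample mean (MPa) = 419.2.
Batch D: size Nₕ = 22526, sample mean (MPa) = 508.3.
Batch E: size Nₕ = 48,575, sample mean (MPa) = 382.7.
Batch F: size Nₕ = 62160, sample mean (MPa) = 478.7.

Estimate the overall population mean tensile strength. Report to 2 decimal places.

503.55

N = 356635; weights Wₕ = Nₕ/N = (0.2804, 0.3016, 0.0443, 0.0632, 0.1362, 0.1743).
x̄_st = Σ Wₕ·x̄ₕ = 0.2804·547.3 + 0.3016·543.2 + 0.0443·419.2 + 0.0632·508.3 + 0.1362·382.7 + 0.1743·478.7 ≈ 503.5480...
→ 503.55.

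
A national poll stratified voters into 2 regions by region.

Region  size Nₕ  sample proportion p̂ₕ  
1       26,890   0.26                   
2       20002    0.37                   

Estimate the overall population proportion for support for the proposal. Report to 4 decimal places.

N = 26890 + 20002 = 46892.
Overall proportion = Σ (Nₕ/N)·p̂ₕ.
Σ Nₕp̂ₕ = 6991.4 + 7400.74 = 14392.14.
14392.14 / 46892 = 0.306921... → 0.3069.

0.3069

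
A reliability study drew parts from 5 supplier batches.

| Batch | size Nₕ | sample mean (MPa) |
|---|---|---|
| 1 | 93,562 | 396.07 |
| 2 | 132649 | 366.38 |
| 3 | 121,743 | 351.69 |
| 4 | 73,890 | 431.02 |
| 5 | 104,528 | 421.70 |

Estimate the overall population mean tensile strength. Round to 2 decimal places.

388.32

N = 526372; weights Wₕ = Nₕ/N = (0.1777, 0.2520, 0.2313, 0.1404, 0.1986).
x̄_st = Σ Wₕ·x̄ₕ = 0.1777·396.07 + 0.2520·366.38 + 0.2313·351.69 + 0.1404·431.02 + 0.1986·421.70 ≈ 388.3192...
→ 388.32.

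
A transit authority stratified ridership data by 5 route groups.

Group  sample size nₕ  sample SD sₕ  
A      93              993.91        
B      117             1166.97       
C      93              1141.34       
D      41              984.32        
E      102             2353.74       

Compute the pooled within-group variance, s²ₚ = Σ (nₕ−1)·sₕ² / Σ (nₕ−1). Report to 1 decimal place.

2192750.6

A: (93−1)·993.91² = 92·987857.0881 = 90882852.1052
B: (117−1)·1166.97² = 116·1361818.9809 = 157971001.7844
C: (93−1)·1141.34² = 92·1302656.9956 = 119844443.5952
D: (41−1)·984.32² = 40·968885.8624 = 38755434.496
E: (102−1)·2353.74² = 101·5540091.9876 = 559549290.7476
Numerator = 967003022.7284; denominator = Σ(nₕ−1) = 441.
s²ₚ = 967003022.7284/441 = 2192750.618... → 2192750.6.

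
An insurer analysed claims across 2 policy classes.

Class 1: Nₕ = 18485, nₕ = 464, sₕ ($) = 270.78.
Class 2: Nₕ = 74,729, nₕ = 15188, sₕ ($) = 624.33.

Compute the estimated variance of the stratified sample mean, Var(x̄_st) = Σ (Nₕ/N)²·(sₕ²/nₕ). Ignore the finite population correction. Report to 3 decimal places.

22.709

N = 93214; Wₕ = Nₕ/N.
class 1: (18485/93214)²·270.78²/464 = 6.214294
class 2: (74729/93214)²·624.33²/15188 = 16.494679
Sum = 22.708973 → 22.709.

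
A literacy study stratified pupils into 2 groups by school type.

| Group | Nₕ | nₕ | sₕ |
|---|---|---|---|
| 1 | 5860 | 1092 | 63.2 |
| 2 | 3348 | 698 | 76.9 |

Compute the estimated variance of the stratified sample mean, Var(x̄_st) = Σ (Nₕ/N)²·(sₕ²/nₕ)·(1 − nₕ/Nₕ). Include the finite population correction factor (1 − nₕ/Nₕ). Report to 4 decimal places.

N = 9208; Wₕ = Nₕ/N.
group 1: (5860/9208)²·63.2²/1092·(1 − 1092/5860) = 1.2053544
group 2: (3348/9208)²·76.9²/698·(1 − 698/3348) = 0.8865392
Sum = 2.0918936 → 2.0919.

2.0919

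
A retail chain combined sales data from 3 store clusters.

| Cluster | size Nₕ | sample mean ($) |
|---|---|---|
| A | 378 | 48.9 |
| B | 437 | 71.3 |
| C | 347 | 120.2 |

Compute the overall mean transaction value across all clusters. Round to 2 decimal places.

N = 1162; weights Wₕ = Nₕ/N = (0.3253, 0.3761, 0.2986).
x̄_st = Σ Wₕ·x̄ₕ = 0.3253·48.9 + 0.3761·71.3 + 0.2986·120.2 ≈ 78.6159...
→ 78.62.

78.62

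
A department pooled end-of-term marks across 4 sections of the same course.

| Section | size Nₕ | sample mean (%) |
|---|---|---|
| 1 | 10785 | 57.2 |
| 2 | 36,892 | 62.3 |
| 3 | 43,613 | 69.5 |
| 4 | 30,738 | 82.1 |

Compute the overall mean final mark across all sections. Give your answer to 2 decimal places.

69.41

N = 122028; weights Wₕ = Nₕ/N = (0.0884, 0.3023, 0.3574, 0.2519).
x̄_st = Σ Wₕ·x̄ₕ = 0.0884·57.2 + 0.3023·62.3 + 0.3574·69.5 + 0.2519·82.1 ≈ 69.4100...
→ 69.41.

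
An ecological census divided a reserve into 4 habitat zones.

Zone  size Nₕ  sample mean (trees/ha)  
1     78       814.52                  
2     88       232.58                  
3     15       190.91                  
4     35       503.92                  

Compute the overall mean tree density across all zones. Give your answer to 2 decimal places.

N = 78 + 88 + 15 + 35 = 216.
The stratified mean weights each stratum mean by its population share Nₕ/N.
Σ Nₕx̄ₕ = 78·814.52 + 88·232.58 + 15·190.91 + 35·503.92 = 63532.56 + 20467.04 + 2863.65 + 17637.2 = 104500.45.
Divide by N: 104500.45 / 216 = 483.7984... → 483.80.

483.80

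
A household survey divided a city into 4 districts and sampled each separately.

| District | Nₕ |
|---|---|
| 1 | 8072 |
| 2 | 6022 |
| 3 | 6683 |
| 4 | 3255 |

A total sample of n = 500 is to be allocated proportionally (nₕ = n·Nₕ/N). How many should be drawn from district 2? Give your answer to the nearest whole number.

N = 8072 + 6022 + 6683 + 3255 = 24032.
n_2 = 500·6022/24032 = 125.291... → 125.

125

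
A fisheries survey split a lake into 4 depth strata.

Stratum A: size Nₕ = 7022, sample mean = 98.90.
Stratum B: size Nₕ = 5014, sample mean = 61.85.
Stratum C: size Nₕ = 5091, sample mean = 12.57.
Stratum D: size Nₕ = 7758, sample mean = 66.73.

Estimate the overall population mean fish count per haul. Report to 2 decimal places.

63.74

N = 24885; weights Wₕ = Nₕ/N = (0.2822, 0.2015, 0.2046, 0.3118).
x̄_st = Σ Wₕ·x̄ₕ = 0.2822·98.90 + 0.2015·61.85 + 0.2046·12.57 + 0.3118·66.73 ≈ 63.7443...
→ 63.74.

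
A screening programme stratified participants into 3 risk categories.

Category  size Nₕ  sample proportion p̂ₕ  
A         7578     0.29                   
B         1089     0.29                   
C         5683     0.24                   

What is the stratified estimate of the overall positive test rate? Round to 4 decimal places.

Wₕ = Nₕ/N with N = 14350: 0.5281, 0.0759, 0.3960.
p̂_st = 0.5281·0.29 + 0.0759·0.29 + 0.3960·0.24 ≈ 0.270199... → 0.2702.

0.2702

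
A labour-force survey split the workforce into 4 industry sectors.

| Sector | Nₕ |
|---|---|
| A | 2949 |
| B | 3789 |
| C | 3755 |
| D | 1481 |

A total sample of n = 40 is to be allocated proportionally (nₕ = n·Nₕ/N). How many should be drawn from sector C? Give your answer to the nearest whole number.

13

N = 2949 + 3789 + 3755 + 1481 = 11974.
n_C = 40·3755/11974 = 12.544... → 13.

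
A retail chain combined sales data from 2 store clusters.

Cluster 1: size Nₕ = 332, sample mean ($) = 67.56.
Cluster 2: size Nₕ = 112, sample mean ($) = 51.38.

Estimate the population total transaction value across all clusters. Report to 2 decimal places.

1: 332·67.56 = 22429.92
2: 112·51.38 = 5754.56
τ̂ = Σ Nₕx̄ₕ = 28184.48.

28184.48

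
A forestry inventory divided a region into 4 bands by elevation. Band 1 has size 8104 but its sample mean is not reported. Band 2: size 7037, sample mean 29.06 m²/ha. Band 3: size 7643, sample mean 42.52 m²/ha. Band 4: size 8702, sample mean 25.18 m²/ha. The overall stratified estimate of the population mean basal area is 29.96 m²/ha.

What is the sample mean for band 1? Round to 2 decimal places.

N = 8104 + 7037 + 7643 + 8702 = 31486.
Overall total = μ·N = 29.96·31486 = 943320.56.
Subtract the known strata: 7037·29.06 + 7643·42.52 + 8702·25.18 = 748591.94.
Remaining total for band 1: 943320.56 − 748591.94 = 194728.62.
Divide by its size: 194728.62 / 8104 = 24.0287... → 24.03.

24.03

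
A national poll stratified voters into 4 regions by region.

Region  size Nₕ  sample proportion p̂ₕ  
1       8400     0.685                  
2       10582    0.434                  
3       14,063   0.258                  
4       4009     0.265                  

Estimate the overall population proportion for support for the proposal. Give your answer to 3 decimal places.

Wₕ = Nₕ/N with N = 37054: 0.2267, 0.2856, 0.3795, 0.1082.
p̂_st = 0.2267·0.685 + 0.2856·0.434 + 0.3795·0.258 + 0.1082·0.265 ≈ 0.40582... → 0.406.

0.406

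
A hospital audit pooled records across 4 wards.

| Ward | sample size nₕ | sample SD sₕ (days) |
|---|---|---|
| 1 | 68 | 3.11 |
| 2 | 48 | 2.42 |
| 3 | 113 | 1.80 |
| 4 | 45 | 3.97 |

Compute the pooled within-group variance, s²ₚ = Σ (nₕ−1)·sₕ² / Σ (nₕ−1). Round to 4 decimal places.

1: (68−1)·3.11² = 67·9.6721 = 648.0307
2: (48−1)·2.42² = 47·5.8564 = 275.2508
3: (113−1)·1.80² = 112·3.24 = 362.88
4: (45−1)·3.97² = 44·15.7609 = 693.4796
Numerator = 1979.6411; denominator = Σ(nₕ−1) = 270.
s²ₚ = 1979.6411/270 = 7.332004... → 7.3320.

7.3320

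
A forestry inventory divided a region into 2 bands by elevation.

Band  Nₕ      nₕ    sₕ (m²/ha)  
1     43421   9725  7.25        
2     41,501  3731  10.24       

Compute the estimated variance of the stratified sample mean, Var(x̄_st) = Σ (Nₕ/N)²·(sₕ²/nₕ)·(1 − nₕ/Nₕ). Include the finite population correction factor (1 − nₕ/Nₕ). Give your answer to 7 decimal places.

N = 84922; Wₕ = Nₕ/N.
band 1: (43421/84922)²·7.25²/9725·(1 − 9725/43421) = 0.0010965392
band 2: (41501/84922)²·10.24²/3731·(1 − 3731/41501) = 0.0061085732
Sum = 0.0072051124 → 0.0072051.

0.0072051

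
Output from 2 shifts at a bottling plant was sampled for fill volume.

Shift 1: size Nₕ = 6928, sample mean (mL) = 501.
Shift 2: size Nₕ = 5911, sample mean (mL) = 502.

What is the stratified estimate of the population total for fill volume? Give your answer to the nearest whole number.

Population total = Σ Nₕ·x̄ₕ (each stratum's size times its mean).
6928·501 + 5911·502 = 3470928 + 2967322 = 6438250.

6438250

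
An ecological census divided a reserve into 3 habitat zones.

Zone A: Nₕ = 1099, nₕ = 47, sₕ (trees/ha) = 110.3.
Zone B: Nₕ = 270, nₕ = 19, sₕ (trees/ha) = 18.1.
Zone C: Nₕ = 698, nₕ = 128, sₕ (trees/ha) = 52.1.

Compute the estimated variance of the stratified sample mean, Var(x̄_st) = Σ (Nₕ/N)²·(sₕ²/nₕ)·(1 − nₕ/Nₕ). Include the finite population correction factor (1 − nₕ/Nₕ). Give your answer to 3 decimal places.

N = 2067; Wₕ = Nₕ/N.
zone A: (1099/2067)²·110.3²/47·(1 − 47/1099) = 70.046372
zone B: (270/2067)²·18.1²/19·(1 − 19/270) = 0.273502
zone C: (698/2067)²·52.1²/128·(1 − 128/698) = 1.974762
Sum = 72.294636 → 72.295.

72.295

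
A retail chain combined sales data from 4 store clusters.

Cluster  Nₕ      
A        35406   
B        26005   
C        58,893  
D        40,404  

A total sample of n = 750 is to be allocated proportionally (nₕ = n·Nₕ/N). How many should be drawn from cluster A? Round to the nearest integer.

Share of cluster A = 35406/160708 = 0.22031.
Allocate 750 × 0.22031 = 165.234... → 165.

165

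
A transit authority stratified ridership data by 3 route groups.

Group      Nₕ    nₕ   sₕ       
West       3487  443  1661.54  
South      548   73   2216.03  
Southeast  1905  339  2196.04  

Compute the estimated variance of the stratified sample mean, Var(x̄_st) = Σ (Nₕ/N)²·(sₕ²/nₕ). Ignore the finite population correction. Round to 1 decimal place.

4183.3

N = 5940; Wₕ = Nₕ/N.
group West: (3487/5940)²·1661.54²/443 = 2147.5777
group South: (548/5940)²·2216.03²/73 = 572.5542
group Southeast: (1905/5940)²·2196.04²/339 = 1463.1804
Sum = 4183.3123 → 4183.3.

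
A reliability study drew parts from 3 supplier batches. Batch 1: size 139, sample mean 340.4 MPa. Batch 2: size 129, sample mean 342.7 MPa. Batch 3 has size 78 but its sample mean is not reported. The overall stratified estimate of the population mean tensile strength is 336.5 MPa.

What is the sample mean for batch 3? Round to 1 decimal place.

N = 139 + 129 + 78 = 346.
Overall total = μ·N = 336.5·346 = 116429.
Subtract the known strata: 139·340.4 + 129·342.7 = 91523.9.
Remaining total for batch 3: 116429 − 91523.9 = 24905.1.
Divide by its size: 24905.1 / 78 = 319.296... → 319.3.

319.3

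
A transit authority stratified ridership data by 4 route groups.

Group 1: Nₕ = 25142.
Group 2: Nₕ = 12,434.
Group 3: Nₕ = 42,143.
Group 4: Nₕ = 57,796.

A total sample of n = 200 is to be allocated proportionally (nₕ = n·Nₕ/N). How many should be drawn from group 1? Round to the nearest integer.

37

N = 25142 + 12434 + 42143 + 57796 = 137515.
n_1 = 200·25142/137515 = 36.566... → 37.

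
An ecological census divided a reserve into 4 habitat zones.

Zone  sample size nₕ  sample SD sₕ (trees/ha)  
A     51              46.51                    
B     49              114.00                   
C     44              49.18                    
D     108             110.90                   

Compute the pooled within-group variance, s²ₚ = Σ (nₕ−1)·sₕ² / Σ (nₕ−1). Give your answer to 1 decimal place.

8677.2

A: (51−1)·46.51² = 50·2163.1801 = 108159.005
B: (49−1)·114.00² = 48·12996 = 623808
C: (44−1)·49.18² = 43·2418.6724 = 104002.9132
D: (108−1)·110.90² = 107·12298.81 = 1315972.67
Numerator = 2151942.5882; denominator = Σ(nₕ−1) = 248.
s²ₚ = 2151942.5882/248 = 8677.188... → 8677.2.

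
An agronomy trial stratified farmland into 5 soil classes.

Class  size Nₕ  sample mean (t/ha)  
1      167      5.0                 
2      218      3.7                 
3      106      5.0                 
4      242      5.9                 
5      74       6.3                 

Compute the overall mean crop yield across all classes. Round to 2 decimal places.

x̄_st = (Σ Nₕx̄ₕ) / (Σ Nₕ) = (167·5.0 + 218·3.7 + 106·5.0 + 242·5.9 + 74·6.3) / 807
= 4065.6 / 807 = 5.0379... → 5.04.

5.04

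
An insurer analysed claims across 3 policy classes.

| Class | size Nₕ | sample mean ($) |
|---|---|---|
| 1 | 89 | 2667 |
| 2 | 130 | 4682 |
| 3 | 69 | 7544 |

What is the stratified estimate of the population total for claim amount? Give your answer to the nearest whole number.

1366559

1: 89·2667 = 237363
2: 130·4682 = 608660
3: 69·7544 = 520536
τ̂ = Σ Nₕx̄ₕ = 1366559.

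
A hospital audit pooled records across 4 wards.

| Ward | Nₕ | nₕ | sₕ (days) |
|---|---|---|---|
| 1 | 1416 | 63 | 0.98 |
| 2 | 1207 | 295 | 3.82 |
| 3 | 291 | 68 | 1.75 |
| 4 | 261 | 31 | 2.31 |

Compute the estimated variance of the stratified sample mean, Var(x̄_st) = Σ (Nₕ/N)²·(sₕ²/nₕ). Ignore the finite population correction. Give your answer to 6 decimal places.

N = 3175; Wₕ = Nₕ/N.
ward 1: (1416/3175)²·0.98²/63 = 0.003032150
ward 2: (1207/3175)²·3.82²/295 = 0.007148778
ward 3: (291/3175)²·1.75²/68 = 0.000378326
ward 4: (261/3175)²·2.31²/31 = 0.001163204
Sum = 0.011722457 → 0.011722.

0.011722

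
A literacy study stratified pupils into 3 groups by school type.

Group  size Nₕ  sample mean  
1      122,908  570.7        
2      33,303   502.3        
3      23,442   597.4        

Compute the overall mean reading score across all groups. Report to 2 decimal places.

x̄_st = (Σ Nₕx̄ₕ) / (Σ Nₕ) = (122908·570.7 + 33303·502.3 + 23442·597.4) / 179653
= 100875943.3 / 179653 = 561.5044... → 561.50.

561.50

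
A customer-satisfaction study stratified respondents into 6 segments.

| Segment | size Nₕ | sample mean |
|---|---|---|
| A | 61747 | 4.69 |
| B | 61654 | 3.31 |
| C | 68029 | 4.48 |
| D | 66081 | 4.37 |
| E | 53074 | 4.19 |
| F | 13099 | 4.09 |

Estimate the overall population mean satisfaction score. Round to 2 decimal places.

4.21

x̄_st = (Σ Nₕx̄ₕ) / (Σ Nₕ) = (61747·4.69 + 61654·3.31 + 68029·4.48 + 66081·4.37 + 53074·4.19 + 13099·4.09) / 323684
= 1363167.03 / 323684 = 4.2114... → 4.21.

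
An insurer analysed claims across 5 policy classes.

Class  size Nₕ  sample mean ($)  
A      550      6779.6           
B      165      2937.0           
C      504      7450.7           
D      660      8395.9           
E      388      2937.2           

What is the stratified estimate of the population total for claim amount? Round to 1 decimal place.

14649465.4

Population total = Σ Nₕ·x̄ₕ (each stratum's size times its mean).
550·6779.6 + 165·2937.0 + 504·7450.7 + 660·8395.9 + 388·2937.2 = 3728780 + 484605 + 3755152.8 + 5541294 + 1139633.6 = 14649465.4.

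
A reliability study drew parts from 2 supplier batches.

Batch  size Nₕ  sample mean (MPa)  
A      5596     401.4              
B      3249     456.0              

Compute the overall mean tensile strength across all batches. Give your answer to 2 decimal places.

421.46

x̄_st = (Σ Nₕx̄ₕ) / (Σ Nₕ) = (5596·401.4 + 3249·456.0) / 8845
= 3727778.4 / 8845 = 421.4560... → 421.46.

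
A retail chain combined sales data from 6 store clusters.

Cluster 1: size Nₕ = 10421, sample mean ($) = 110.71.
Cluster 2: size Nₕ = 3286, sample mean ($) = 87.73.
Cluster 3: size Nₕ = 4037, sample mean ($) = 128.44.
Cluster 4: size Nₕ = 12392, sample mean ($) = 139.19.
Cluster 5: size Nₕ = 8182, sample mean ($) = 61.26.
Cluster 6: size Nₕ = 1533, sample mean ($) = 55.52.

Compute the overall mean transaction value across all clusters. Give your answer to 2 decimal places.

N = 10421 + 3286 + 4037 + 12392 + 8182 + 1533 = 39851.
Overall mean = Σ (Nₕ/N)·x̄ₕ — weight by population share, not a simple average.
Σ Nₕx̄ₕ = 10421·110.71 + 3286·87.73 + 4037·128.44 + 12392·139.19 + 8182·61.26 + 1533·55.52 = 1153708.91 + 288280.78 + 518512.28 + 1724842.48 + 501229.32 + 85112.16 = 4271685.93.
Divide by N: 4271685.93 / 39851 = 107.1914... → 107.19.

107.19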